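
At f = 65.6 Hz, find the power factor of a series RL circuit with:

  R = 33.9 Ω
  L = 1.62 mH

Step 1 — Angular frequency: ω = 2π·f = 2π·65.6 = 412.2 rad/s.
Step 2 — Component impedances:
  R: Z = R = 33.9 Ω
  L: Z = jωL = j·412.2·0.00162 = 0 + j0.6677 Ω
Step 3 — Series combination: Z_total = R + L = 33.9 + j0.6677 Ω = 33.91∠1.1° Ω.
Step 4 — Power factor: PF = cos(φ) = Re(Z)/|Z| = 33.9/33.907 = 0.9998.
Step 5 — Type: Im(Z) = 0.6677 ⇒ lagging (phase φ = 1.1°).

PF = 0.9998 (lagging, φ = 1.1°)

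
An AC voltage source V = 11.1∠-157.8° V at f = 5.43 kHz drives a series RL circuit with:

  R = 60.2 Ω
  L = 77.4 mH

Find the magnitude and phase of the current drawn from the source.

Step 1 — Angular frequency: ω = 2π·f = 2π·5430 = 3.412e+04 rad/s.
Step 2 — Component impedances:
  R: Z = R = 60.2 Ω
  L: Z = jωL = j·3.412e+04·0.0774 = 0 + j2641 Ω
Step 3 — Series combination: Z_total = R + L = 60.2 + j2641 Ω = 2641∠88.7° Ω.
Step 4 — Source phasor: V = 11.1∠-157.8° V = -10.28 - j4.194 V.
Step 5 — Ohm's law: I = V / Z_total = (-10.28 - j4.194) / (60.2 + j2641) = -0.001676 + j0.003854 A.
Step 6 — Convert to polar: |I| = 0.004202 A, ∠I = 113.5°.

I = 0.004202∠113.5° A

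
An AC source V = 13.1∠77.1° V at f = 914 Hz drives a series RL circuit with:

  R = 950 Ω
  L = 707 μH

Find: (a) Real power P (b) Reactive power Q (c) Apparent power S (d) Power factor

Step 1 — Angular frequency: ω = 2π·f = 2π·914 = 5743 rad/s.
Step 2 — Component impedances:
  R: Z = R = 950 Ω
  L: Z = jωL = j·5743·0.000707 = 0 + j4.06 Ω
Step 3 — Series combination: Z_total = R + L = 950 + j4.06 Ω = 950∠0.2° Ω.
Step 4 — Source phasor: V = 13.1∠77.1° V = 2.925 + j12.77 V.
Step 5 — Current: I = V / Z = 0.003136 + j0.01343 A = 0.01379∠76.9° A.
Step 6 — Complex power: S = V·I* = 0.1806 + j0.000772 VA.
Step 7 — Real power: P = Re(S) = 0.1806 W.
Step 8 — Reactive power: Q = Im(S) = 0.000772 VAR.
Step 9 — Apparent power: |S| = 0.1806 VA.
Step 10 — Power factor: PF = P/|S| = 1 (lagging).

(a) P = 0.1806 W  (b) Q = 0.000772 VAR  (c) S = 0.1806 VA  (d) PF = 1 (lagging)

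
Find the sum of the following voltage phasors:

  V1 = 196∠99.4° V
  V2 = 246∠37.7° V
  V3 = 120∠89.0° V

Step 1 — Convert each phasor to rectangular form:
  V1 = 196·(cos(99.4°) + j·sin(99.4°)) = -32.01 + j193.4 V
  V2 = 246·(cos(37.7°) + j·sin(37.7°)) = 194.6 + j150.4 V
  V3 = 120·(cos(89.0°) + j·sin(89.0°)) = 2.094 + j120 V
Step 2 — Sum components: V_total = 164.7 + j463.8 V.
Step 3 — Convert to polar: |V_total| = 492.2 V, ∠V_total = 70.4°.

V_total = 492.2∠70.4° V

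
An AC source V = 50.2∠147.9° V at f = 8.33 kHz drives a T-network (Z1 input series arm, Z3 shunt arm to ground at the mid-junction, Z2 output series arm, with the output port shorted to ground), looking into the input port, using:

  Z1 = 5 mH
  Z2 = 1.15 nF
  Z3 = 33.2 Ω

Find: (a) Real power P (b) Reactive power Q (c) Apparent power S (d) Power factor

Step 1 — Angular frequency: ω = 2π·f = 2π·8330 = 5.234e+04 rad/s.
Step 2 — Component impedances:
  Z1: Z = jωL = j·5.234e+04·0.005 = 0 + j261.7 Ω
  Z2: Z = 1/(jωC) = -j/(ω·C) = 0 - j1.661e+04 Ω
  Z3: Z = R = 33.2 Ω
Step 3 — With the output port shorted to ground, the output series arm Z2 runs from the junction to ground; the shunt arm Z3 also runs from the junction to ground. They appear in parallel: Z3 || Z2 = 33.2 - j0.06634 Ω.
Step 4 — Series with input arm Z1: Z_in = Z1 + (Z3 || Z2) = 33.2 + j261.6 Ω = 263.7∠82.8° Ω.
Step 5 — Source phasor: V = 50.2∠147.9° V = -42.53 + j26.68 V.
Step 6 — Current: I = V / Z = 0.08005 + j0.1727 A = 0.1903∠65.1° A.
Step 7 — Complex power: S = V·I* = 1.203 + j9.479 VA.
Step 8 — Real power: P = Re(S) = 1.203 W.
Step 9 — Reactive power: Q = Im(S) = 9.479 VAR.
Step 10 — Apparent power: |S| = 9.556 VA.
Step 11 — Power factor: PF = P/|S| = 0.1259 (lagging).

(a) P = 1.203 W  (b) Q = 9.479 VAR  (c) S = 9.556 VA  (d) PF = 0.1259 (lagging)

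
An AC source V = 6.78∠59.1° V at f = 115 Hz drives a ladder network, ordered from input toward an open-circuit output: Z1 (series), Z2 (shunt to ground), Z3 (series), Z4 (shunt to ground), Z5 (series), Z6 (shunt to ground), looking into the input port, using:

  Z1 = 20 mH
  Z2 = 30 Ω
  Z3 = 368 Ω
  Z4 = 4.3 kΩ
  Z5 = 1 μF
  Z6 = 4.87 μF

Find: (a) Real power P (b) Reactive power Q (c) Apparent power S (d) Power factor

Step 1 — Angular frequency: ω = 2π·f = 2π·115 = 722.6 rad/s.
Step 2 — Component impedances:
  Z1: Z = jωL = j·722.6·0.02 = 0 + j14.45 Ω
  Z2: Z = R = 30 Ω
  Z3: Z = R = 368 Ω
  Z4: Z = R = 4300 Ω
  Z5: Z = 1/(jωC) = -j/(ω·C) = 0 - j1384 Ω
  Z6: Z = 1/(jωC) = -j/(ω·C) = 0 - j284.2 Ω
Step 3 — Ladder network (open output): work backward from the far end, alternating series and parallel combinations. Z_in = 29.71 + j14.02 Ω = 32.86∠25.3° Ω.
Step 4 — Source phasor: V = 6.78∠59.1° V = 3.482 + j5.818 V.
Step 5 — Current: I = V / Z = 0.1714 + j0.1149 A = 0.2064∠33.8° A.
Step 6 — Complex power: S = V·I* = 1.265 + j0.597 VA.
Step 7 — Real power: P = Re(S) = 1.265 W.
Step 8 — Reactive power: Q = Im(S) = 0.597 VAR.
Step 9 — Apparent power: |S| = 1.399 VA.
Step 10 — Power factor: PF = P/|S| = 0.9044 (lagging).

(a) P = 1.265 W  (b) Q = 0.597 VAR  (c) S = 1.399 VA  (d) PF = 0.9044 (lagging)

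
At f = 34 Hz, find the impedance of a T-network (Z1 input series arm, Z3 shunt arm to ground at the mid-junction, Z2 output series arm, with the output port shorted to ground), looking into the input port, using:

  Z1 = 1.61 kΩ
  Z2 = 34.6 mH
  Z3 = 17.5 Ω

Step 1 — Angular frequency: ω = 2π·f = 2π·34 = 213.6 rad/s.
Step 2 — Component impedances:
  Z1: Z = R = 1610 Ω
  Z2: Z = jωL = j·213.6·0.0346 = 0 + j7.392 Ω
  Z3: Z = R = 17.5 Ω
Step 3 — With the output port shorted to ground, the output series arm Z2 runs from the junction to ground; the shunt arm Z3 also runs from the junction to ground. They appear in parallel: Z3 || Z2 = 2.649 + j6.273 Ω.
Step 4 — Series with input arm Z1: Z_in = Z1 + (Z3 || Z2) = 1613 + j6.273 Ω = 1613∠0.2° Ω.

Z = 1613 + j6.273 Ω = 1613∠0.2° Ω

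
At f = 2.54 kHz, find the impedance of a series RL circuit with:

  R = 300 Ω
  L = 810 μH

Step 1 — Angular frequency: ω = 2π·f = 2π·2540 = 1.596e+04 rad/s.
Step 2 — Component impedances:
  R: Z = R = 300 Ω
  L: Z = jωL = j·1.596e+04·0.00081 = 0 + j12.93 Ω
Step 3 — Series combination: Z_total = R + L = 300 + j12.93 Ω = 300.3∠2.5° Ω.

Z = 300 + j12.93 Ω = 300.3∠2.5° Ω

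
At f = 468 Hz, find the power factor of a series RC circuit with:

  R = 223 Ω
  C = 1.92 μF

Step 1 — Angular frequency: ω = 2π·f = 2π·468 = 2941 rad/s.
Step 2 — Component impedances:
  R: Z = R = 223 Ω
  C: Z = 1/(jωC) = -j/(ω·C) = 0 - j177.1 Ω
Step 3 — Series combination: Z_total = R + C = 223 - j177.1 Ω = 284.8∠-38.5° Ω.
Step 4 — Power factor: PF = cos(φ) = Re(Z)/|Z| = 223/284.78 = 0.7831.
Step 5 — Type: Im(Z) = -177.1 ⇒ leading (phase φ = -38.5°).

PF = 0.7831 (leading, φ = -38.5°)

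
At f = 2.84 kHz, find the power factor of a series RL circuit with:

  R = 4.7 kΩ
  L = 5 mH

Step 1 — Angular frequency: ω = 2π·f = 2π·2840 = 1.784e+04 rad/s.
Step 2 — Component impedances:
  R: Z = R = 4700 Ω
  L: Z = jωL = j·1.784e+04·0.005 = 0 + j89.22 Ω
Step 3 — Series combination: Z_total = R + L = 4700 + j89.22 Ω = 4701∠1.1° Ω.
Step 4 — Power factor: PF = cos(φ) = Re(Z)/|Z| = 4700/4701 = 0.9998.
Step 5 — Type: Im(Z) = 89.22 ⇒ lagging (phase φ = 1.1°).

PF = 0.9998 (lagging, φ = 1.1°)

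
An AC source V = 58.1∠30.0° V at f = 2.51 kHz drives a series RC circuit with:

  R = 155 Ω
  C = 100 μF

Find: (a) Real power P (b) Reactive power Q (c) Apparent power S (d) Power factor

Step 1 — Angular frequency: ω = 2π·f = 2π·2510 = 1.577e+04 rad/s.
Step 2 — Component impedances:
  R: Z = R = 155 Ω
  C: Z = 1/(jωC) = -j/(ω·C) = 0 - j0.6341 Ω
Step 3 — Series combination: Z_total = R + C = 155 - j0.6341 Ω = 155∠-0.2° Ω.
Step 4 — Source phasor: V = 58.1∠30.0° V = 50.32 + j29.05 V.
Step 5 — Current: I = V / Z = 0.3238 + j0.1887 A = 0.3748∠30.2° A.
Step 6 — Complex power: S = V·I* = 21.78 - j0.08909 VA.
Step 7 — Real power: P = Re(S) = 21.78 W.
Step 8 — Reactive power: Q = Im(S) = -0.08909 VAR.
Step 9 — Apparent power: |S| = 21.78 VA.
Step 10 — Power factor: PF = P/|S| = 1 (leading).

(a) P = 21.78 W  (b) Q = -0.08909 VAR  (c) S = 21.78 VA  (d) PF = 1 (leading)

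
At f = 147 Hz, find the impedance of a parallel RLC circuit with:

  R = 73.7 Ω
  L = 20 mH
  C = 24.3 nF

Step 1 — Angular frequency: ω = 2π·f = 2π·147 = 923.6 rad/s.
Step 2 — Component impedances:
  R: Z = R = 73.7 Ω
  L: Z = jωL = j·923.6·0.02 = 0 + j18.47 Ω
  C: Z = 1/(jωC) = -j/(ω·C) = 0 - j4.456e+04 Ω
Step 3 — Parallel combination: 1/Z_total = 1/R + 1/L + 1/C; Z_total = 4.36 + j17.39 Ω = 17.93∠75.9° Ω.

Z = 4.36 + j17.39 Ω = 17.93∠75.9° Ω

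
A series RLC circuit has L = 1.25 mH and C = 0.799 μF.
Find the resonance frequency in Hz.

Step 1 — Resonance condition Im(Z)=0 gives ω₀ = 1/√(LC).
Step 2 — ω₀ = 1/√(0.00125·7.99e-07) = 3.164e+04 rad/s.
Step 3 — f₀ = ω₀/(2π) = 5036 Hz.

f₀ = 5036 Hz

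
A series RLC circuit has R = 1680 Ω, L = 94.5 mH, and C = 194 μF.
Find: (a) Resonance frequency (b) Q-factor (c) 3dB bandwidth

Step 1 — Resonance condition Im(Z)=0 gives ω₀ = 1/√(LC).
Step 2 — ω₀ = 1/√(0.0945·0.000194) = 233.6 rad/s.
Step 3 — f₀ = ω₀/(2π) = 37.17 Hz.
Step 4 — Series Q: Q = ω₀L/R = 233.6·0.0945/1680 = 0.01314.
Step 5 — 3dB bandwidth: Δω = ω₀/Q = 1.778e+04 rad/s; BW = Δω/(2π) = 2829 Hz.

(a) f₀ = 37.17 Hz  (b) Q = 0.01314  (c) BW = 2829 Hz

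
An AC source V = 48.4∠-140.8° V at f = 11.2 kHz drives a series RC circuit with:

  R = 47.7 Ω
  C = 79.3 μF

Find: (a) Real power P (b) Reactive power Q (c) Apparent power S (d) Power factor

Step 1 — Angular frequency: ω = 2π·f = 2π·1.12e+04 = 7.037e+04 rad/s.
Step 2 — Component impedances:
  R: Z = R = 47.7 Ω
  C: Z = 1/(jωC) = -j/(ω·C) = 0 - j0.1792 Ω
Step 3 — Series combination: Z_total = R + C = 47.7 - j0.1792 Ω = 47.7∠-0.2° Ω.
Step 4 — Source phasor: V = 48.4∠-140.8° V = -37.51 - j30.59 V.
Step 5 — Current: I = V / Z = -0.7839 - j0.6442 A = 1.015∠-140.6° A.
Step 6 — Complex power: S = V·I* = 49.11 - j0.1845 VA.
Step 7 — Real power: P = Re(S) = 49.11 W.
Step 8 — Reactive power: Q = Im(S) = -0.1845 VAR.
Step 9 — Apparent power: |S| = 49.11 VA.
Step 10 — Power factor: PF = P/|S| = 1 (leading).

(a) P = 49.11 W  (b) Q = -0.1845 VAR  (c) S = 49.11 VA  (d) PF = 1 (leading)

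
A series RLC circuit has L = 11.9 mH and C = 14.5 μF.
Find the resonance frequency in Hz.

Step 1 — Resonance condition Im(Z)=0 gives ω₀ = 1/√(LC).
Step 2 — ω₀ = 1/√(0.0119·1.45e-05) = 2407 rad/s.
Step 3 — f₀ = ω₀/(2π) = 383.1 Hz.

f₀ = 383.1 Hz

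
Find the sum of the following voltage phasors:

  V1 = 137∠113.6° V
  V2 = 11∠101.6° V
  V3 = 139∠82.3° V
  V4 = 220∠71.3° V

Step 1 — Convert each phasor to rectangular form:
  V1 = 137·(cos(113.6°) + j·sin(113.6°)) = -54.85 + j125.5 V
  V2 = 11·(cos(101.6°) + j·sin(101.6°)) = -2.212 + j10.78 V
  V3 = 139·(cos(82.3°) + j·sin(82.3°)) = 18.62 + j137.7 V
  V4 = 220·(cos(71.3°) + j·sin(71.3°)) = 70.53 + j208.4 V
Step 2 — Sum components: V_total = 32.1 + j482.4 V.
Step 3 — Convert to polar: |V_total| = 483.5 V, ∠V_total = 86.2°.

V_total = 483.5∠86.2° V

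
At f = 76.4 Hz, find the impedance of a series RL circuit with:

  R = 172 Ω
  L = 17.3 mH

Step 1 — Angular frequency: ω = 2π·f = 2π·76.4 = 480 rad/s.
Step 2 — Component impedances:
  R: Z = R = 172 Ω
  L: Z = jωL = j·480·0.0173 = 0 + j8.305 Ω
Step 3 — Series combination: Z_total = R + L = 172 + j8.305 Ω = 172.2∠2.8° Ω.

Z = 172 + j8.305 Ω = 172.2∠2.8° Ω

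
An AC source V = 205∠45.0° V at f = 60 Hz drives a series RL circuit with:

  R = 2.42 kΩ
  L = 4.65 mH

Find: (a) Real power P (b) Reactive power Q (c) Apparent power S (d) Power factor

Step 1 — Angular frequency: ω = 2π·f = 2π·60 = 377 rad/s.
Step 2 — Component impedances:
  R: Z = R = 2420 Ω
  L: Z = jωL = j·377·0.00465 = 0 + j1.753 Ω
Step 3 — Series combination: Z_total = R + L = 2420 + j1.753 Ω = 2420∠0.0° Ω.
Step 4 — Source phasor: V = 205∠45.0° V = 145 + j145 V.
Step 5 — Current: I = V / Z = 0.05994 + j0.05986 A = 0.08471∠45.0° A.
Step 6 — Complex power: S = V·I* = 17.37 + j0.01258 VA.
Step 7 — Real power: P = Re(S) = 17.37 W.
Step 8 — Reactive power: Q = Im(S) = 0.01258 VAR.
Step 9 — Apparent power: |S| = 17.37 VA.
Step 10 — Power factor: PF = P/|S| = 1 (lagging).

(a) P = 17.37 W  (b) Q = 0.01258 VAR  (c) S = 17.37 VA  (d) PF = 1 (lagging)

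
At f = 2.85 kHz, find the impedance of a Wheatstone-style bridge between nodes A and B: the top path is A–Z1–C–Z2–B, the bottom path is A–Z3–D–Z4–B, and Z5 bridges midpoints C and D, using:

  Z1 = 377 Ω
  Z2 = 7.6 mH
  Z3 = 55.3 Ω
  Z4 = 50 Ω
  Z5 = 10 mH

Step 1 — Angular frequency: ω = 2π·f = 2π·2850 = 1.791e+04 rad/s.
Step 2 — Component impedances:
  Z1: Z = R = 377 Ω
  Z2: Z = jωL = j·1.791e+04·0.0076 = 0 + j136.1 Ω
  Z3: Z = R = 55.3 Ω
  Z4: Z = R = 50 Ω
  Z5: Z = jωL = j·1.791e+04·0.01 = 0 + j179.1 Ω
Step 3 — Bridge requires nodal analysis (the Z5 bridge couples midpoints C and D, so the two paths cannot be reduced to a simple series/parallel combination). Setting node B to ground and injecting 1 A at node A, the 3-node admittance system at A, C, D solves to V_A = Z_AB = 88.93 + j8.807 Ω = 89.36∠5.7° Ω.

Z = 88.93 + j8.807 Ω = 89.36∠5.7° Ω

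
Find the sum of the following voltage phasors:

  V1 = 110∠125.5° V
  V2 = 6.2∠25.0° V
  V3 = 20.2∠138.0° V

Step 1 — Convert each phasor to rectangular form:
  V1 = 110·(cos(125.5°) + j·sin(125.5°)) = -63.88 + j89.55 V
  V2 = 6.2·(cos(25.0°) + j·sin(25.0°)) = 5.619 + j2.62 V
  V3 = 20.2·(cos(138.0°) + j·sin(138.0°)) = -15.01 + j13.52 V
Step 2 — Sum components: V_total = -73.27 + j105.7 V.
Step 3 — Convert to polar: |V_total| = 128.6 V, ∠V_total = 124.7°.

V_total = 128.6∠124.7° V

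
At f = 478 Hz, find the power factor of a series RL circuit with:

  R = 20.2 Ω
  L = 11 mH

Step 1 — Angular frequency: ω = 2π·f = 2π·478 = 3003 rad/s.
Step 2 — Component impedances:
  R: Z = R = 20.2 Ω
  L: Z = jωL = j·3003·0.011 = 0 + j33.04 Ω
Step 3 — Series combination: Z_total = R + L = 20.2 + j33.04 Ω = 38.72∠58.6° Ω.
Step 4 — Power factor: PF = cos(φ) = Re(Z)/|Z| = 20.2/38.72 = 0.5217.
Step 5 — Type: Im(Z) = 33.04 ⇒ lagging (phase φ = 58.6°).

PF = 0.5217 (lagging, φ = 58.6°)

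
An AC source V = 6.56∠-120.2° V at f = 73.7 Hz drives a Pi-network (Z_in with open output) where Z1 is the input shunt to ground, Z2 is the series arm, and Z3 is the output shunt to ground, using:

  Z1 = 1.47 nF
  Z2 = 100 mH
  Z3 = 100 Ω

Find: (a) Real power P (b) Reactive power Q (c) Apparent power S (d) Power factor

Step 1 — Angular frequency: ω = 2π·f = 2π·73.7 = 463.1 rad/s.
Step 2 — Component impedances:
  Z1: Z = 1/(jωC) = -j/(ω·C) = 0 - j1.469e+06 Ω
  Z2: Z = jωL = j·463.1·0.1 = 0 + j46.31 Ω
  Z3: Z = R = 100 Ω
Step 3 — With open output, the series arm Z2 and the output shunt Z3 appear in series to ground: Z2 + Z3 = 100 + j46.31 Ω.
Step 4 — Parallel with input shunt Z1: Z_in = Z1 || (Z2 + Z3) = 100 + j46.3 Ω = 110.2∠24.8° Ω.
Step 5 — Source phasor: V = 6.56∠-120.2° V = -3.3 - j5.67 V.
Step 6 — Current: I = V / Z = -0.04879 - j0.03411 A = 0.05953∠-145.0° A.
Step 7 — Complex power: S = V·I* = 0.3544 + j0.1641 VA.
Step 8 — Real power: P = Re(S) = 0.3544 W.
Step 9 — Reactive power: Q = Im(S) = 0.1641 VAR.
Step 10 — Apparent power: |S| = 0.3905 VA.
Step 11 — Power factor: PF = P/|S| = 0.9075 (lagging).

(a) P = 0.3544 W  (b) Q = 0.1641 VAR  (c) S = 0.3905 VA  (d) PF = 0.9075 (lagging)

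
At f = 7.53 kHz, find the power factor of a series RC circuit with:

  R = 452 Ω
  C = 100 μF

Step 1 — Angular frequency: ω = 2π·f = 2π·7530 = 4.731e+04 rad/s.
Step 2 — Component impedances:
  R: Z = R = 452 Ω
  C: Z = 1/(jωC) = -j/(ω·C) = 0 - j0.2114 Ω
Step 3 — Series combination: Z_total = R + C = 452 - j0.2114 Ω = 452∠-0.0° Ω.
Step 4 — Power factor: PF = cos(φ) = Re(Z)/|Z| = 452/452 = 1.
Step 5 — Type: Im(Z) = -0.2114 ⇒ leading (phase φ = -0.0°).

PF = 1 (leading, φ = -0.0°)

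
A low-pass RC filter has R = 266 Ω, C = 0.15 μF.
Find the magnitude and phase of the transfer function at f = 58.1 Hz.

Step 1 — Angular frequency: ω = 2π·58.1 = 365.1 rad/s.
Step 2 — Transfer function: H(jω) = 1/(1 + jωRC).
Step 3 — Denominator: 1 + jωRC = 1 + j·365.1·266·1.5e-07 = 1 + j0.01457.
Step 4 — H = 0.9998 - j0.01456.
Step 5 — Magnitude: |H| = 0.9999 (-0.0 dB); phase: φ = -0.8°.

|H| = 0.9999 (-0.0 dB), φ = -0.8°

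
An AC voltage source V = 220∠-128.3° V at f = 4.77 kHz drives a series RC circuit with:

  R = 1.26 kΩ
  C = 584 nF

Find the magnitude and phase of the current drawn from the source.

Step 1 — Angular frequency: ω = 2π·f = 2π·4770 = 2.997e+04 rad/s.
Step 2 — Component impedances:
  R: Z = R = 1260 Ω
  C: Z = 1/(jωC) = -j/(ω·C) = 0 - j57.13 Ω
Step 3 — Series combination: Z_total = R + C = 1260 - j57.13 Ω = 1261∠-2.6° Ω.
Step 4 — Source phasor: V = 220∠-128.3° V = -136.4 - j172.7 V.
Step 5 — Ohm's law: I = V / Z_total = (-136.4 - j172.7) / (1260 - j57.13) = -0.1018 - j0.1416 A.
Step 6 — Convert to polar: |I| = 0.1744 A, ∠I = -125.7°.

I = 0.1744∠-125.7° A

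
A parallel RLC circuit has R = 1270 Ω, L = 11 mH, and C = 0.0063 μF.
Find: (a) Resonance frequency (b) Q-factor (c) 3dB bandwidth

Step 1 — Resonance: ω₀ = 1/√(LC) = 1/√(0.011·6.3e-09) = 1.201e+05 rad/s.
Step 2 — f₀ = ω₀/(2π) = 1.912e+04 Hz.
Step 3 — Parallel Q: Q = R/(ω₀L) = 1270/(1.201e+05·0.011) = 0.9611.
Step 4 — Bandwidth: Δω = ω₀/Q = 1.25e+05 rad/s; BW = Δω/(2π) = 1.989e+04 Hz.

(a) f₀ = 1.912e+04 Hz  (b) Q = 0.9611  (c) BW = 1.989e+04 Hz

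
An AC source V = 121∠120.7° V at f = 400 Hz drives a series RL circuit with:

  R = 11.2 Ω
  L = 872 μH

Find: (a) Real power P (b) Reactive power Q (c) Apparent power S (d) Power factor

Step 1 — Angular frequency: ω = 2π·f = 2π·400 = 2513 rad/s.
Step 2 — Component impedances:
  R: Z = R = 11.2 Ω
  L: Z = jωL = j·2513·0.000872 = 0 + j2.192 Ω
Step 3 — Series combination: Z_total = R + L = 11.2 + j2.192 Ω = 11.41∠11.1° Ω.
Step 4 — Source phasor: V = 121∠120.7° V = -61.78 + j104 V.
Step 5 — Current: I = V / Z = -3.562 + j9.986 A = 10.6∠109.6° A.
Step 6 — Complex power: S = V·I* = 1259 + j246.4 VA.
Step 7 — Real power: P = Re(S) = 1259 W.
Step 8 — Reactive power: Q = Im(S) = 246.4 VAR.
Step 9 — Apparent power: |S| = 1283 VA.
Step 10 — Power factor: PF = P/|S| = 0.9814 (lagging).

(a) P = 1259 W  (b) Q = 246.4 VAR  (c) S = 1283 VA  (d) PF = 0.9814 (lagging)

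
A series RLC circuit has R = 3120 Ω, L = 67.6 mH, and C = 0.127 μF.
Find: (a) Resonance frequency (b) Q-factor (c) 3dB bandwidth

Step 1 — Resonance: ω₀ = 1/√(LC) = 1/√(0.0676·1.27e-07) = 1.079e+04 rad/s.
Step 2 — f₀ = ω₀/(2π) = 1718 Hz.
Step 3 — Series Q: Q = ω₀L/R = 1.079e+04·0.0676/3120 = 0.2338.
Step 4 — Bandwidth: Δω = ω₀/Q = 4.615e+04 rad/s; BW = Δω/(2π) = 7346 Hz.

(a) f₀ = 1718 Hz  (b) Q = 0.2338  (c) BW = 7346 Hz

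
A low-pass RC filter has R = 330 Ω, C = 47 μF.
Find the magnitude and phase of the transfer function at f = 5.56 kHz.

Step 1 — Angular frequency: ω = 2π·5560 = 3.493e+04 rad/s.
Step 2 — Transfer function: H(jω) = 1/(1 + jωRC).
Step 3 — Denominator: 1 + jωRC = 1 + j·3.493e+04·330·4.7e-05 = 1 + j541.8.
Step 4 — H = 3.406e-06 - j0.001846.
Step 5 — Magnitude: |H| = 0.001846 (-54.7 dB); phase: φ = -89.9°.

|H| = 0.001846 (-54.7 dB), φ = -89.9°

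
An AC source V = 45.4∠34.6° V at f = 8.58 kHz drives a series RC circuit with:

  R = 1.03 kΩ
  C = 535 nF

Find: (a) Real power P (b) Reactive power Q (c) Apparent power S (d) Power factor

Step 1 — Angular frequency: ω = 2π·f = 2π·8580 = 5.391e+04 rad/s.
Step 2 — Component impedances:
  R: Z = R = 1030 Ω
  C: Z = 1/(jωC) = -j/(ω·C) = 0 - j34.67 Ω
Step 3 — Series combination: Z_total = R + C = 1030 - j34.67 Ω = 1031∠-1.9° Ω.
Step 4 — Source phasor: V = 45.4∠34.6° V = 37.37 + j25.78 V.
Step 5 — Current: I = V / Z = 0.0354 + j0.02622 A = 0.04405∠36.5° A.
Step 6 — Complex power: S = V·I* = 1.999 - j0.06729 VA.
Step 7 — Real power: P = Re(S) = 1.999 W.
Step 8 — Reactive power: Q = Im(S) = -0.06729 VAR.
Step 9 — Apparent power: |S| = 2 VA.
Step 10 — Power factor: PF = P/|S| = 0.9994 (leading).

(a) P = 1.999 W  (b) Q = -0.06729 VAR  (c) S = 2 VA  (d) PF = 0.9994 (leading)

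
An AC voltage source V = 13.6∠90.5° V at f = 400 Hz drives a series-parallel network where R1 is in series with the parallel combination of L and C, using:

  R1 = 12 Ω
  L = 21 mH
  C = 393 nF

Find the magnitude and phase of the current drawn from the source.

Step 1 — Angular frequency: ω = 2π·f = 2π·400 = 2513 rad/s.
Step 2 — Component impedances:
  R1: Z = R = 12 Ω
  L: Z = jωL = j·2513·0.021 = 0 + j52.78 Ω
  C: Z = 1/(jωC) = -j/(ω·C) = 0 - j1012 Ω
Step 3 — Parallel branch: L || C = 1/(1/L + 1/C) = 0 + j55.68 Ω.
Step 4 — Series with R1: Z_total = R1 + (L || C) = 12 + j55.68 Ω = 56.96∠77.8° Ω.
Step 5 — Source phasor: V = 13.6∠90.5° V = -0.1187 + j13.6 V.
Step 6 — Ohm's law: I = V / Z_total = (-0.1187 + j13.6) / (12 + j55.68) = 0.233 + j0.05234 A.
Step 7 — Convert to polar: |I| = 0.2388 A, ∠I = 12.7°.

I = 0.2388∠12.7° A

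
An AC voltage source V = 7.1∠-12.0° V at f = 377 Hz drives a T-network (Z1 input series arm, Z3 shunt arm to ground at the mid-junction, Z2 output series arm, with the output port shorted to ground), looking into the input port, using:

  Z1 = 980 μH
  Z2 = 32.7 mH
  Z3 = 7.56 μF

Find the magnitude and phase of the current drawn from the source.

Step 1 — Angular frequency: ω = 2π·f = 2π·377 = 2369 rad/s.
Step 2 — Component impedances:
  Z1: Z = jωL = j·2369·0.00098 = 0 + j2.321 Ω
  Z2: Z = jωL = j·2369·0.0327 = 0 + j77.46 Ω
  Z3: Z = 1/(jωC) = -j/(ω·C) = 0 - j55.84 Ω
Step 3 — With the output port shorted to ground, the output series arm Z2 runs from the junction to ground; the shunt arm Z3 also runs from the junction to ground. They appear in parallel: Z3 || Z2 = 0 - j200.1 Ω.
Step 4 — Series with input arm Z1: Z_in = Z1 + (Z3 || Z2) = 0 - j197.8 Ω = 197.8∠-90.0° Ω.
Step 5 — Source phasor: V = 7.1∠-12.0° V = 6.945 - j1.476 V.
Step 6 — Ohm's law: I = V / Z_total = (6.945 - j1.476) / (0 - j197.8) = 0.007464 + j0.03512 A.
Step 7 — Convert to polar: |I| = 0.0359 A, ∠I = 78.0°.

I = 0.0359∠78.0° A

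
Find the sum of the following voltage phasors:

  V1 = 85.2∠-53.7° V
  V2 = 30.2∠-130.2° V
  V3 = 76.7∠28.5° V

Step 1 — Convert each phasor to rectangular form:
  V1 = 85.2·(cos(-53.7°) + j·sin(-53.7°)) = 50.44 - j68.67 V
  V2 = 30.2·(cos(-130.2°) + j·sin(-130.2°)) = -19.49 - j23.07 V
  V3 = 76.7·(cos(28.5°) + j·sin(28.5°)) = 67.41 + j36.6 V
Step 2 — Sum components: V_total = 98.35 - j55.13 V.
Step 3 — Convert to polar: |V_total| = 112.8 V, ∠V_total = -29.3°.

V_total = 112.8∠-29.3° V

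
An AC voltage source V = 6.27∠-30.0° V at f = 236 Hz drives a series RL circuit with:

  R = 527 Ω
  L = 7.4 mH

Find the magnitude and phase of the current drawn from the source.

Step 1 — Angular frequency: ω = 2π·f = 2π·236 = 1483 rad/s.
Step 2 — Component impedances:
  R: Z = R = 527 Ω
  L: Z = jωL = j·1483·0.0074 = 0 + j10.97 Ω
Step 3 — Series combination: Z_total = R + L = 527 + j10.97 Ω = 527.1∠1.2° Ω.
Step 4 — Source phasor: V = 6.27∠-30.0° V = 5.43 - j3.135 V.
Step 5 — Ohm's law: I = V / Z_total = (5.43 - j3.135) / (527 + j10.97) = 0.01018 - j0.006161 A.
Step 6 — Convert to polar: |I| = 0.01189 A, ∠I = -31.2°.

I = 0.01189∠-31.2° A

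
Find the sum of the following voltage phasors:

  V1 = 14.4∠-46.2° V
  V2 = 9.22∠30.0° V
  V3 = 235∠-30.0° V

Step 1 — Convert each phasor to rectangular form:
  V1 = 14.4·(cos(-46.2°) + j·sin(-46.2°)) = 9.967 - j10.39 V
  V2 = 9.22·(cos(30.0°) + j·sin(30.0°)) = 7.985 + j4.61 V
  V3 = 235·(cos(-30.0°) + j·sin(-30.0°)) = 203.5 - j117.5 V
Step 2 — Sum components: V_total = 221.5 - j123.3 V.
Step 3 — Convert to polar: |V_total| = 253.5 V, ∠V_total = -29.1°.

V_total = 253.5∠-29.1° V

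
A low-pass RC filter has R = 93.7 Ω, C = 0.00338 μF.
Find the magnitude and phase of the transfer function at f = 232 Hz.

Step 1 — Angular frequency: ω = 2π·232 = 1458 rad/s.
Step 2 — Transfer function: H(jω) = 1/(1 + jωRC).
Step 3 — Denominator: 1 + jωRC = 1 + j·1458·93.7·3.38e-09 = 1 + j0.0004617.
Step 4 — H = 1 - j0.0004617.
Step 5 — Magnitude: |H| = 1 (-0.0 dB); phase: φ = -0.0°.

|H| = 1 (-0.0 dB), φ = -0.0°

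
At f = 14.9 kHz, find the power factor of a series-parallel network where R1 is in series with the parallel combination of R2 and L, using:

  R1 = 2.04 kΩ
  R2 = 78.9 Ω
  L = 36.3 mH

Step 1 — Angular frequency: ω = 2π·f = 2π·1.49e+04 = 9.362e+04 rad/s.
Step 2 — Component impedances:
  R1: Z = R = 2040 Ω
  R2: Z = R = 78.9 Ω
  L: Z = jωL = j·9.362e+04·0.0363 = 0 + j3398 Ω
Step 3 — Parallel branch: R2 || L = 1/(1/R2 + 1/L) = 78.86 + j1.831 Ω.
Step 4 — Series with R1: Z_total = R1 + (R2 || L) = 2119 + j1.831 Ω = 2119∠0.0° Ω.
Step 5 — Power factor: PF = cos(φ) = Re(Z)/|Z| = 2119/2119 = 1.
Step 6 — Type: Im(Z) = 1.831 ⇒ lagging (phase φ = 0.0°).

PF = 1 (lagging, φ = 0.0°)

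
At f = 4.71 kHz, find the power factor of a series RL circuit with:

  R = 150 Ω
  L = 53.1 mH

Step 1 — Angular frequency: ω = 2π·f = 2π·4710 = 2.959e+04 rad/s.
Step 2 — Component impedances:
  R: Z = R = 150 Ω
  L: Z = jωL = j·2.959e+04·0.0531 = 0 + j1571 Ω
Step 3 — Series combination: Z_total = R + L = 150 + j1571 Ω = 1579∠84.5° Ω.
Step 4 — Power factor: PF = cos(φ) = Re(Z)/|Z| = 150/1578.6 = 0.09502.
Step 5 — Type: Im(Z) = 1571 ⇒ lagging (phase φ = 84.5°).

PF = 0.09502 (lagging, φ = 84.5°)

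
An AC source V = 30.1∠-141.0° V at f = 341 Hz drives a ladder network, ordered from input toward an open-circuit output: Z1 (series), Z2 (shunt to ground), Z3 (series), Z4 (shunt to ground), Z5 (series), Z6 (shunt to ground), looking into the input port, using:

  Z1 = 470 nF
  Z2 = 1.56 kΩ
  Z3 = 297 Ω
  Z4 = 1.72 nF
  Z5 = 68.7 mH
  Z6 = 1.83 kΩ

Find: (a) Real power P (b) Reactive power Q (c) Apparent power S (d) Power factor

Step 1 — Angular frequency: ω = 2π·f = 2π·341 = 2143 rad/s.
Step 2 — Component impedances:
  Z1: Z = 1/(jωC) = -j/(ω·C) = 0 - j993 Ω
  Z2: Z = R = 1560 Ω
  Z3: Z = R = 297 Ω
  Z4: Z = 1/(jωC) = -j/(ω·C) = 0 - j2.714e+05 Ω
  Z5: Z = jωL = j·2143·0.0687 = 0 + j147.2 Ω
  Z6: Z = R = 1830 Ω
Step 3 — Ladder network (open output): work backward from the far end, alternating series and parallel combinations. Z_in = 901.2 - j968.9 Ω = 1323∠-47.1° Ω.
Step 4 — Source phasor: V = 30.1∠-141.0° V = -23.39 - j18.94 V.
Step 5 — Current: I = V / Z = -0.001557 - j0.02269 A = 0.02275∠-93.9° A.
Step 6 — Complex power: S = V·I* = 0.4663 - j0.5014 VA.
Step 7 — Real power: P = Re(S) = 0.4663 W.
Step 8 — Reactive power: Q = Im(S) = -0.5014 VAR.
Step 9 — Apparent power: |S| = 0.6847 VA.
Step 10 — Power factor: PF = P/|S| = 0.681 (leading).

(a) P = 0.4663 W  (b) Q = -0.5014 VAR  (c) S = 0.6847 VA  (d) PF = 0.681 (leading)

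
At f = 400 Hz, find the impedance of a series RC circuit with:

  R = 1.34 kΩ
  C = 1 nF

Step 1 — Angular frequency: ω = 2π·f = 2π·400 = 2513 rad/s.
Step 2 — Component impedances:
  R: Z = R = 1340 Ω
  C: Z = 1/(jωC) = -j/(ω·C) = 0 - j3.979e+05 Ω
Step 3 — Series combination: Z_total = R + C = 1340 - j3.979e+05 Ω = 3.979e+05∠-89.8° Ω.

Z = 1340 - j3.979e+05 Ω = 3.979e+05∠-89.8° Ω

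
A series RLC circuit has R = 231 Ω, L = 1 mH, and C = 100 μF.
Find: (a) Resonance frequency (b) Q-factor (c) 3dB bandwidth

Step 1 — Resonance: ω₀ = 1/√(LC) = 1/√(0.001·0.0001) = 3162 rad/s.
Step 2 — f₀ = ω₀/(2π) = 503.3 Hz.
Step 3 — Series Q: Q = ω₀L/R = 3162·0.001/231 = 0.01369.
Step 4 — Bandwidth: Δω = ω₀/Q = 2.31e+05 rad/s; BW = Δω/(2π) = 3.676e+04 Hz.

(a) f₀ = 503.3 Hz  (b) Q = 0.01369  (c) BW = 3.676e+04 Hz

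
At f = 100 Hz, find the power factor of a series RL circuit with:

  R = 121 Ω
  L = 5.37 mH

Step 1 — Angular frequency: ω = 2π·f = 2π·100 = 628.3 rad/s.
Step 2 — Component impedances:
  R: Z = R = 121 Ω
  L: Z = jωL = j·628.3·0.00537 = 0 + j3.374 Ω
Step 3 — Series combination: Z_total = R + L = 121 + j3.374 Ω = 121∠1.6° Ω.
Step 4 — Power factor: PF = cos(φ) = Re(Z)/|Z| = 121/121.05 = 0.9996.
Step 5 — Type: Im(Z) = 3.374 ⇒ lagging (phase φ = 1.6°).

PF = 0.9996 (lagging, φ = 1.6°)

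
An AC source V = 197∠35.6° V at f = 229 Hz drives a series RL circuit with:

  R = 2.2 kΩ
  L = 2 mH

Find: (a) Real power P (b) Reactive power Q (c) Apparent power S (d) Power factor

Step 1 — Angular frequency: ω = 2π·f = 2π·229 = 1439 rad/s.
Step 2 — Component impedances:
  R: Z = R = 2200 Ω
  L: Z = jωL = j·1439·0.002 = 0 + j2.878 Ω
Step 3 — Series combination: Z_total = R + L = 2200 + j2.878 Ω = 2200∠0.1° Ω.
Step 4 — Source phasor: V = 197∠35.6° V = 160.2 + j114.7 V.
Step 5 — Current: I = V / Z = 0.07288 + j0.05203 A = 0.08955∠35.5° A.
Step 6 — Complex power: S = V·I* = 17.64 + j0.02307 VA.
Step 7 — Real power: P = Re(S) = 17.64 W.
Step 8 — Reactive power: Q = Im(S) = 0.02307 VAR.
Step 9 — Apparent power: |S| = 17.64 VA.
Step 10 — Power factor: PF = P/|S| = 1 (lagging).

(a) P = 17.64 W  (b) Q = 0.02307 VAR  (c) S = 17.64 VA  (d) PF = 1 (lagging)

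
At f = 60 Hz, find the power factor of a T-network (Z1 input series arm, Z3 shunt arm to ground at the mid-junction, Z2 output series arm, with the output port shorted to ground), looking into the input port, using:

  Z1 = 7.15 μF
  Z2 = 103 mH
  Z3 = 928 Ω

Step 1 — Angular frequency: ω = 2π·f = 2π·60 = 377 rad/s.
Step 2 — Component impedances:
  Z1: Z = 1/(jωC) = -j/(ω·C) = 0 - j371 Ω
  Z2: Z = jωL = j·377·0.103 = 0 + j38.83 Ω
  Z3: Z = R = 928 Ω
Step 3 — With the output port shorted to ground, the output series arm Z2 runs from the junction to ground; the shunt arm Z3 also runs from the junction to ground. They appear in parallel: Z3 || Z2 = 1.622 + j38.76 Ω.
Step 4 — Series with input arm Z1: Z_in = Z1 + (Z3 || Z2) = 1.622 - j332.2 Ω = 332.2∠-89.7° Ω.
Step 5 — Power factor: PF = cos(φ) = Re(Z)/|Z| = 1.6219/332.23 = 0.004882.
Step 6 — Type: Im(Z) = -332.2 ⇒ leading (phase φ = -89.7°).

PF = 0.004882 (leading, φ = -89.7°)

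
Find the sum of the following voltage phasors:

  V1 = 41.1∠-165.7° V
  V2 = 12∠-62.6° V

Step 1 — Convert each phasor to rectangular form:
  V1 = 41.1·(cos(-165.7°) + j·sin(-165.7°)) = -39.83 - j10.15 V
  V2 = 12·(cos(-62.6°) + j·sin(-62.6°)) = 5.522 - j10.65 V
Step 2 — Sum components: V_total = -34.3 - j20.81 V.
Step 3 — Convert to polar: |V_total| = 40.12 V, ∠V_total = -148.8°.

V_total = 40.12∠-148.8° V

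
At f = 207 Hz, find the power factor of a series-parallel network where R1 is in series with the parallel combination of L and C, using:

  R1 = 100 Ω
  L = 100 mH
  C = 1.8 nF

Step 1 — Angular frequency: ω = 2π·f = 2π·207 = 1301 rad/s.
Step 2 — Component impedances:
  R1: Z = R = 100 Ω
  L: Z = jωL = j·1301·0.1 = 0 + j130.1 Ω
  C: Z = 1/(jωC) = -j/(ω·C) = 0 - j4.271e+05 Ω
Step 3 — Parallel branch: L || C = 1/(1/L + 1/C) = 0 + j130.1 Ω.
Step 4 — Series with R1: Z_total = R1 + (L || C) = 100 + j130.1 Ω = 164.1∠52.5° Ω.
Step 5 — Power factor: PF = cos(φ) = Re(Z)/|Z| = 100/164.1 = 0.6094.
Step 6 — Type: Im(Z) = 130.1 ⇒ lagging (phase φ = 52.5°).

PF = 0.6094 (lagging, φ = 52.5°)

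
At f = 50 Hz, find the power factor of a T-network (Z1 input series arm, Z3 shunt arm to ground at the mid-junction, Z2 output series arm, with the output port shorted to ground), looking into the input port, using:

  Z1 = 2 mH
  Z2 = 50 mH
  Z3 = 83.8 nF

Step 1 — Angular frequency: ω = 2π·f = 2π·50 = 314.2 rad/s.
Step 2 — Component impedances:
  Z1: Z = jωL = j·314.2·0.002 = 0 + j0.6283 Ω
  Z2: Z = jωL = j·314.2·0.05 = 0 + j15.71 Ω
  Z3: Z = 1/(jωC) = -j/(ω·C) = 0 - j3.798e+04 Ω
Step 3 — With the output port shorted to ground, the output series arm Z2 runs from the junction to ground; the shunt arm Z3 also runs from the junction to ground. They appear in parallel: Z3 || Z2 = 0 + j15.71 Ω.
Step 4 — Series with input arm Z1: Z_in = Z1 + (Z3 || Z2) = 0 + j16.34 Ω = 16.34∠90.0° Ω.
Step 5 — Power factor: PF = cos(φ) = Re(Z)/|Z| = 0/16.34 = 0.
Step 6 — Type: Im(Z) = 16.34 ⇒ lagging (phase φ = 90.0°).

PF = 0 (lagging, φ = 90.0°)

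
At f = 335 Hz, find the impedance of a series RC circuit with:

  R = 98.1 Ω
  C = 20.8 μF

Step 1 — Angular frequency: ω = 2π·f = 2π·335 = 2105 rad/s.
Step 2 — Component impedances:
  R: Z = R = 98.1 Ω
  C: Z = 1/(jωC) = -j/(ω·C) = 0 - j22.84 Ω
Step 3 — Series combination: Z_total = R + C = 98.1 - j22.84 Ω = 100.7∠-13.1° Ω.

Z = 98.1 - j22.84 Ω = 100.7∠-13.1° Ω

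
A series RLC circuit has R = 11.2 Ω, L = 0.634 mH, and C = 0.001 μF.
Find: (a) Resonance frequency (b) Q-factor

Step 1 — Resonance condition Im(Z)=0 gives ω₀ = 1/√(LC).
Step 2 — ω₀ = 1/√(0.000634·1e-09) = 1.256e+06 rad/s.
Step 3 — f₀ = ω₀/(2π) = 1.999e+05 Hz.
Step 4 — Series Q: Q = ω₀L/R = 1.256e+06·0.000634/11.2 = 71.09.

(a) f₀ = 1.999e+05 Hz  (b) Q = 71.09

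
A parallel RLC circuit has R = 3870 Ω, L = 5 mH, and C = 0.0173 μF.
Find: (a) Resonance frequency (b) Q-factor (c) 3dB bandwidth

Step 1 — Resonance: ω₀ = 1/√(LC) = 1/√(0.005·1.73e-08) = 1.075e+05 rad/s.
Step 2 — f₀ = ω₀/(2π) = 1.711e+04 Hz.
Step 3 — Parallel Q: Q = R/(ω₀L) = 3870/(1.075e+05·0.005) = 7.199.
Step 4 — Bandwidth: Δω = ω₀/Q = 1.494e+04 rad/s; BW = Δω/(2π) = 2377 Hz.

(a) f₀ = 1.711e+04 Hz  (b) Q = 7.199  (c) BW = 2377 Hz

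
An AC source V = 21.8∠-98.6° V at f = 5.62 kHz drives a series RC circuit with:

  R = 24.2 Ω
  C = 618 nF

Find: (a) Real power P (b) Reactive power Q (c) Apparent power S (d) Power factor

Step 1 — Angular frequency: ω = 2π·f = 2π·5620 = 3.531e+04 rad/s.
Step 2 — Component impedances:
  R: Z = R = 24.2 Ω
  C: Z = 1/(jωC) = -j/(ω·C) = 0 - j45.82 Ω
Step 3 — Series combination: Z_total = R + C = 24.2 - j45.82 Ω = 51.82∠-62.2° Ω.
Step 4 — Source phasor: V = 21.8∠-98.6° V = -3.26 - j21.55 V.
Step 5 — Current: I = V / Z = 0.3384 - j0.2499 A = 0.4207∠-36.4° A.
Step 6 — Complex power: S = V·I* = 4.283 - j8.109 VA.
Step 7 — Real power: P = Re(S) = 4.283 W.
Step 8 — Reactive power: Q = Im(S) = -8.109 VAR.
Step 9 — Apparent power: |S| = 9.171 VA.
Step 10 — Power factor: PF = P/|S| = 0.467 (leading).

(a) P = 4.283 W  (b) Q = -8.109 VAR  (c) S = 9.171 VA  (d) PF = 0.467 (leading)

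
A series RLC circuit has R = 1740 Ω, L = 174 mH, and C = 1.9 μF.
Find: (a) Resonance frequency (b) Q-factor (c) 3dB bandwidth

Step 1 — Resonance: ω₀ = 1/√(LC) = 1/√(0.174·1.9e-06) = 1739 rad/s.
Step 2 — f₀ = ω₀/(2π) = 276.8 Hz.
Step 3 — Series Q: Q = ω₀L/R = 1739·0.174/1740 = 0.1739.
Step 4 — Bandwidth: Δω = ω₀/Q = 1e+04 rad/s; BW = Δω/(2π) = 1592 Hz.

(a) f₀ = 276.8 Hz  (b) Q = 0.1739  (c) BW = 1592 Hz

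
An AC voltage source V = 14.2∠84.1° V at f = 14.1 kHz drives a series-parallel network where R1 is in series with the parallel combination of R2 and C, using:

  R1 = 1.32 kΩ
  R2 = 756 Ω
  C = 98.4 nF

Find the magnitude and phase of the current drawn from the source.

Step 1 — Angular frequency: ω = 2π·f = 2π·1.41e+04 = 8.859e+04 rad/s.
Step 2 — Component impedances:
  R1: Z = R = 1320 Ω
  R2: Z = R = 756 Ω
  C: Z = 1/(jωC) = -j/(ω·C) = 0 - j114.7 Ω
Step 3 — Parallel branch: R2 || C = 1/(1/R2 + 1/C) = 17.01 - j112.1 Ω.
Step 4 — Series with R1: Z_total = R1 + (R2 || C) = 1337 - j112.1 Ω = 1342∠-4.8° Ω.
Step 5 — Source phasor: V = 14.2∠84.1° V = 1.46 + j14.12 V.
Step 6 — Ohm's law: I = V / Z_total = (1.46 + j14.12) / (1337 - j112.1) = 0.0002043 + j0.01058 A.
Step 7 — Convert to polar: |I| = 0.01058 A, ∠I = 88.9°.

I = 0.01058∠88.9° A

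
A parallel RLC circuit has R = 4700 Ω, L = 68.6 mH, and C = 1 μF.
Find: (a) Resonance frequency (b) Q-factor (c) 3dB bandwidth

Step 1 — Resonance: ω₀ = 1/√(LC) = 1/√(0.0686·1e-06) = 3818 rad/s.
Step 2 — f₀ = ω₀/(2π) = 607.7 Hz.
Step 3 — Parallel Q: Q = R/(ω₀L) = 4700/(3818·0.0686) = 17.94.
Step 4 — Bandwidth: Δω = ω₀/Q = 212.8 rad/s; BW = Δω/(2π) = 33.86 Hz.

(a) f₀ = 607.7 Hz  (b) Q = 17.94  (c) BW = 33.86 Hz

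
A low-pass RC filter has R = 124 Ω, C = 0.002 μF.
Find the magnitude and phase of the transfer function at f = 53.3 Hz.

Step 1 — Angular frequency: ω = 2π·53.3 = 334.9 rad/s.
Step 2 — Transfer function: H(jω) = 1/(1 + jωRC).
Step 3 — Denominator: 1 + jωRC = 1 + j·334.9·124·2e-09 = 1 + j8.305e-05.
Step 4 — H = 1 - j8.305e-05.
Step 5 — Magnitude: |H| = 1 (-0.0 dB); phase: φ = -0.0°.

|H| = 1 (-0.0 dB), φ = -0.0°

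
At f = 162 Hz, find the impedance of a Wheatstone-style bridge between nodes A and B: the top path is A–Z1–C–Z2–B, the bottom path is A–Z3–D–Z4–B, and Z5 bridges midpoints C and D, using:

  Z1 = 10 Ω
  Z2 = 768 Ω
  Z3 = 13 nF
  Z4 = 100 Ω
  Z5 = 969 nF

Step 1 — Angular frequency: ω = 2π·f = 2π·162 = 1018 rad/s.
Step 2 — Component impedances:
  Z1: Z = R = 10 Ω
  Z2: Z = R = 768 Ω
  Z3: Z = 1/(jωC) = -j/(ω·C) = 0 - j7.557e+04 Ω
  Z4: Z = R = 100 Ω
  Z5: Z = 1/(jωC) = -j/(ω·C) = 0 - j1014 Ω
Step 3 — Bridge requires nodal analysis (the Z5 bridge couples midpoints C and D, so the two paths cannot be reduced to a simple series/parallel combination). Setting node B to ground and injecting 1 A at node A, the 3-node admittance system at A, C, D solves to V_A = Z_AB = 486.1 - j336.5 Ω = 591.2∠-34.7° Ω.

Z = 486.1 - j336.5 Ω = 591.2∠-34.7° Ω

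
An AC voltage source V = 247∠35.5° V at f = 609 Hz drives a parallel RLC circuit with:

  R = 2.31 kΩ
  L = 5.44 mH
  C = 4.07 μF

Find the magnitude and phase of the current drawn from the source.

Step 1 — Angular frequency: ω = 2π·f = 2π·609 = 3826 rad/s.
Step 2 — Component impedances:
  R: Z = R = 2310 Ω
  L: Z = jωL = j·3826·0.00544 = 0 + j20.82 Ω
  C: Z = 1/(jωC) = -j/(ω·C) = 0 - j64.21 Ω
Step 3 — Parallel combination: 1/Z_total = 1/R + 1/L + 1/C; Z_total = 0.4106 + j30.8 Ω = 30.8∠89.2° Ω.
Step 4 — Source phasor: V = 247∠35.5° V = 201.1 + j143.4 V.
Step 5 — Ohm's law: I = V / Z_total = (201.1 + j143.4) / (0.4106 + j30.8) = 4.744 - j6.466 A.
Step 6 — Convert to polar: |I| = 8.02 A, ∠I = -53.7°.

I = 8.02∠-53.7° A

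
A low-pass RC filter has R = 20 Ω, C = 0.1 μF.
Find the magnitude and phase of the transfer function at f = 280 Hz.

Step 1 — Angular frequency: ω = 2π·280 = 1759 rad/s.
Step 2 — Transfer function: H(jω) = 1/(1 + jωRC).
Step 3 — Denominator: 1 + jωRC = 1 + j·1759·20·1e-07 = 1 + j0.003519.
Step 4 — H = 1 - j0.003519.
Step 5 — Magnitude: |H| = 1 (-0.0 dB); phase: φ = -0.2°.

|H| = 1 (-0.0 dB), φ = -0.2°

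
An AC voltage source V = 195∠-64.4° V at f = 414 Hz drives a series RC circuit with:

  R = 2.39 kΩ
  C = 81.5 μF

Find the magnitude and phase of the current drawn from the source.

Step 1 — Angular frequency: ω = 2π·f = 2π·414 = 2601 rad/s.
Step 2 — Component impedances:
  R: Z = R = 2390 Ω
  C: Z = 1/(jωC) = -j/(ω·C) = 0 - j4.717 Ω
Step 3 — Series combination: Z_total = R + C = 2390 - j4.717 Ω = 2390∠-0.1° Ω.
Step 4 — Source phasor: V = 195∠-64.4° V = 84.26 - j175.9 V.
Step 5 — Ohm's law: I = V / Z_total = (84.26 - j175.9) / (2390 - j4.717) = 0.0354 - j0.07351 A.
Step 6 — Convert to polar: |I| = 0.08159 A, ∠I = -64.3°.

I = 0.08159∠-64.3° A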